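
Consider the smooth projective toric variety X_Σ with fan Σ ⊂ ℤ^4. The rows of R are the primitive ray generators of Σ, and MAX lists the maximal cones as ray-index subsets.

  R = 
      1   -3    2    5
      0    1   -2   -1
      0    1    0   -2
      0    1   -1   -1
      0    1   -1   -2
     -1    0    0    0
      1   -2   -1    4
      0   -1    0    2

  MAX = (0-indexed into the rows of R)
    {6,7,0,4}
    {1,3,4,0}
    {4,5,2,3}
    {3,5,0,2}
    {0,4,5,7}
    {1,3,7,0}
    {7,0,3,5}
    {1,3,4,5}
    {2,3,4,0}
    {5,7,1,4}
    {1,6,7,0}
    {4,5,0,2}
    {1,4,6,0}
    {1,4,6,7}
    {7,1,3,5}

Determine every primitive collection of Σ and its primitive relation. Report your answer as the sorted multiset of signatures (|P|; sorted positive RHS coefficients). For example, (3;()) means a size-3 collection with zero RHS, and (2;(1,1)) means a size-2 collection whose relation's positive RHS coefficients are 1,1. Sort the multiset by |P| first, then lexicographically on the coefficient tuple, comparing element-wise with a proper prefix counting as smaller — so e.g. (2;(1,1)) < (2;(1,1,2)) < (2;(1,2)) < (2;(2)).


Minimal non-faces — 9 found among 8 rays, 15 max cones:

  P = {2,7}:  v_{2} + v_{7} = 0  ⟹  sig = (2;())
  P = {1,2}:  v_{1} + v_{2} = v_{3} + v_{4}  ⟹  sig = (2;(1,1))
  P = {2,6}:  v_{2} + v_{6} = v_{0} + v_{1} + v_{4}  ⟹  sig = (2;(1,1,1))
  P = {3,6}:  v_{3} + v_{6} = v_{0} + 2·v_{1}  ⟹  sig = (2;(1,2))
  P = {5,6}:  v_{5} + v_{6} = v_{4} + 3·v_{7}  ⟹  sig = (2;(1,3))
  P = {3,4,7}:  v_{3} + v_{4} + v_{7} = v_{1}  ⟹  sig = (3;(1))
  P = {0,1,5}:  v_{0} + v_{1} + v_{5} = 2·v_{7}  ⟹  sig = (3;(2))
  P = {0,1,4,7}:  v_{0} + v_{1} + v_{4} + v_{7} = v_{6}  ⟹  sig = (4;(1))
  P = {0,3,4,5}:  v_{0} + v_{3} + v_{4} + v_{5} = v_{7}  ⟹  sig = (4;(1))

so the primitive-relation signature multiset is
[(2;()), (2;(1,1)), (2;(1,1,1)), (2;(1,2)), (2;(1,3)), (3;(1)), (3;(2)), (4;(1)), (4;(1))]


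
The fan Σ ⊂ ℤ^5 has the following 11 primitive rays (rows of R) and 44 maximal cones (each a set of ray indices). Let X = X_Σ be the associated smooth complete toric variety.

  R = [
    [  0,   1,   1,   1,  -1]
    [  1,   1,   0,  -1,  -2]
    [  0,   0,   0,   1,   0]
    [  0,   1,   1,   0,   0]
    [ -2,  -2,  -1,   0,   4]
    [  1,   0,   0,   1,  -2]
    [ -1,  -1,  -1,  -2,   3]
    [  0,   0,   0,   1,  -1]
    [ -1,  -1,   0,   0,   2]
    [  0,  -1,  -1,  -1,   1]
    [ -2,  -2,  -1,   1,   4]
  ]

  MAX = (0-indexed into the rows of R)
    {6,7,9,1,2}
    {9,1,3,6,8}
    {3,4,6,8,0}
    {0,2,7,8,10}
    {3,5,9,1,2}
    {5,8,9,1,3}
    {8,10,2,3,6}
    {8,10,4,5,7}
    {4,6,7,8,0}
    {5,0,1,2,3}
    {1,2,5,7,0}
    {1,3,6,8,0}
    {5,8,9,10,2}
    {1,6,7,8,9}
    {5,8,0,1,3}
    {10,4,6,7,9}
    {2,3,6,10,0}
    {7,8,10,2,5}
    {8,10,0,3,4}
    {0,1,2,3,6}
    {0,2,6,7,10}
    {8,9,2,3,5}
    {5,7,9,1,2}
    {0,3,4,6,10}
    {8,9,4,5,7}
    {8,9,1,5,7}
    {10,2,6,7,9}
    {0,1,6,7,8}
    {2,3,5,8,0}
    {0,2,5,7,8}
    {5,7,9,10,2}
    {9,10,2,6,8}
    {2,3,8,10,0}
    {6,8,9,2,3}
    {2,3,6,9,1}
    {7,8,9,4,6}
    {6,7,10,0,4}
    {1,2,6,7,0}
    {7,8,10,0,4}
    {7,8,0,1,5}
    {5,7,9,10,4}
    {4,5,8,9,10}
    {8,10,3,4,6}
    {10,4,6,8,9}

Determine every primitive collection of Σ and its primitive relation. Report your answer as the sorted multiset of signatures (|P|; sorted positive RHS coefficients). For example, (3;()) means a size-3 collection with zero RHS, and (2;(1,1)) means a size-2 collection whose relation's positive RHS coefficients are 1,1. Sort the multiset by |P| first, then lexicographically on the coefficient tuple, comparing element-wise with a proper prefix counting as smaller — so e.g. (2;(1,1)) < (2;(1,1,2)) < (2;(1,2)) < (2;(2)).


Σ has 19 primitive collections:

  P={0,9}:  v_{0} + v_{9} = 0 — sig = (2;())
  P={2,4}:  v_{2} + v_{4} = v_{10} — sig = (2;(1))
  P={3,7}:  v_{3} + v_{7} = v_{0} — sig = (2;(1))
  P={5,6}:  v_{5} + v_{6} = v_{9} — sig = (2;(1))
  P={1,4}:  v_{1} + v_{4} = v_{6} + v_{7} — sig = (2;(1,1))
  P={1,10}:  v_{1} + v_{10} = v_{2} + v_{6} + v_{7} — sig = (2;(1,1,1))
  P={1,2,8}:  v_{1} + v_{2} + v_{8} = 0 — sig = (3;())
  P={3,4,5}:  v_{3} + v_{4} + v_{5} = v_{2} + v_{8} — sig = (3;(1,1))
  P={0,4,5}:  v_{0} + v_{4} + v_{5} = v_{2} + v_{7} + v_{8} — sig = (3;(1,1,1))
  P={3,4,9}:  v_{3} + v_{4} + v_{9} = v_{2} + v_{6} + v_{8} — sig = (3;(1,1,1))
  P={0,5,10}:  v_{0} + v_{5} + v_{10} = 2·v_{2} + v_{7} + v_{8} — sig = (3;(1,1,2))
  P={3,9,10}:  v_{3} + v_{9} + v_{10} = 2·v_{2} + v_{6} + v_{8} — sig = (3;(1,1,2))
  P={3,5,10}:  v_{3} + v_{5} + v_{10} = 2·v_{2} + v_{8} — sig = (3;(1,2))
  P={2,6,7,8}:  v_{2} + v_{6} + v_{7} + v_{8} = v_{4} — sig = (4;(1))
  P={0,2,6,8}:  v_{0} + v_{2} + v_{6} + v_{8} = v_{3} + v_{4} — sig = (4;(1,1))
  P={2,7,8,9}:  v_{2} + v_{7} + v_{8} + v_{9} = v_{4} + v_{5} — sig = (4;(1,1))
  P={0,6,8,10}:  v_{0} + v_{6} + v_{8} + v_{10} = v_{3} + 2·v_{4} — sig = (4;(1,2))
  P={7,8,9,10}:  v_{7} + v_{8} + v_{9} + v_{10} = 2·v_{4} + v_{5} — sig = (4;(1,2))
  P={6,7,8,10}:  v_{6} + v_{7} + v_{8} + v_{10} = 2·v_{4} — sig = (4;(2))

Sorted signature multiset PRS(X):
{ (2;()),  (2;(1)) ×3,  (2;(1,1)),  (2;(1,1,1)),  (3;()),  (3;(1,1)),  (3;(1,1,1)) ×2,  (3;(1,1,2)) ×2,  (3;(1,2)),  (4;(1)),  (4;(1,1)) ×2,  (4;(1,2)) ×2,  (4;(2)) }


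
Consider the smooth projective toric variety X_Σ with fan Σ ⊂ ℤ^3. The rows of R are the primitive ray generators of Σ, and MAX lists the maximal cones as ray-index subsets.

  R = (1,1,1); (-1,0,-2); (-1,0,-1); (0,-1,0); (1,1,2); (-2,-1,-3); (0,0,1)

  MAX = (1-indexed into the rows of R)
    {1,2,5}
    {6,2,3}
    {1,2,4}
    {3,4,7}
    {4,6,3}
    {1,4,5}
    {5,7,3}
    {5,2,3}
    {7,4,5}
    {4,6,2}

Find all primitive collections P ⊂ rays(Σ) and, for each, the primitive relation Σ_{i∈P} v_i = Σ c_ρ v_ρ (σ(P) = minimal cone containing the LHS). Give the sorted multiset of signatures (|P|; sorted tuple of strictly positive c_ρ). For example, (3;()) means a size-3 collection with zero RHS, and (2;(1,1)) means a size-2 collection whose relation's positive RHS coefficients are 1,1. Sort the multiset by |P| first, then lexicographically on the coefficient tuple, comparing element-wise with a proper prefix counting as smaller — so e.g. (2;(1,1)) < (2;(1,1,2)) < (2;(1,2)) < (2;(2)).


9 collections generate NE(X_Σ); each relation:

  P = {1,6}:  v_{1} + v_{6} = v_{2} — sig = (2;(1))
  P = {1,7}:  v_{1} + v_{7} = v_{5} — sig = (2;(1))
  P = {2,7}:  v_{2} + v_{7} = v_{3} — sig = (2;(1))
  P = {5,6}:  v_{5} + v_{6} = v_{3} — sig = (2;(1))
  P = {1,3}:  v_{1} + v_{3} = v_{2} + v_{5} — sig = (2;(1,1))
  P = {6,7}:  v_{6} + v_{7} = 2·v_{3} + v_{4} — sig = (2;(1,2))
  P = {2,4,5}:  v_{2} + v_{4} + v_{5} = 0 — sig = (3;())
  P = {2,3,4}:  v_{2} + v_{3} + v_{4} = v_{6} — sig = (3;(1))
  P = {3,4,5}:  v_{3} + v_{4} + v_{5} = v_{7} — sig = (3;(1))

so the primitive-relation signature multiset is
[(2;(1)), (2;(1)), (2;(1)), (2;(1)), (2;(1,1)), (2;(1,2)), (3;()), (3;(1)), (3;(1))]


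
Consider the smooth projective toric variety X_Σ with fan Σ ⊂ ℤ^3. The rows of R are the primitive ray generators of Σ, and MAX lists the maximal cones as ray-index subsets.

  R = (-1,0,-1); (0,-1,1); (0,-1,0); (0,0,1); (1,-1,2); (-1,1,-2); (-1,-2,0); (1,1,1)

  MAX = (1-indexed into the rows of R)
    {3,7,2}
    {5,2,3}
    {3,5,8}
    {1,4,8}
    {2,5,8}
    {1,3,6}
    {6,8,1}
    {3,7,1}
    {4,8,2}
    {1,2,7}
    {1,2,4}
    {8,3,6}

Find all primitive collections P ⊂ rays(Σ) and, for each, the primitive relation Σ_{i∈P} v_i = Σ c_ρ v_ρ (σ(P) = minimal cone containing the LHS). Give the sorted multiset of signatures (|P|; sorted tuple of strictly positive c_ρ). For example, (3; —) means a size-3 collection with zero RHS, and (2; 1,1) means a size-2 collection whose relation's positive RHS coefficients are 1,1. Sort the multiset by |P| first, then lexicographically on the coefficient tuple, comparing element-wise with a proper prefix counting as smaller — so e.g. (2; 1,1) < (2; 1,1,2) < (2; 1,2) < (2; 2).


Σ has 14 primitive collections:

  P = {5,6}:  v_{5} + v_{6} = 0  ⟹  sig = (2; —)
  P = {1,5}:  v_{1} + v_{5} = v_{2}  ⟹  sig = (2; 1)
  P = {2,6}:  v_{2} + v_{6} = v_{1}  ⟹  sig = (2; 1)
  P = {3,4}:  v_{3} + v_{4} = v_{2}  ⟹  sig = (2; 1)
  P = {7,8}:  v_{7} + v_{8} = v_{2}  ⟹  sig = (2; 1)
  P = {4,5}:  v_{4} + v_{5} = 2·v_{2} + v_{8}  ⟹  sig = (2; 1,2)
  P = {4,6}:  v_{4} + v_{6} = 2·v_{1} + v_{8}  ⟹  sig = (2; 1,2)
  P = {4,7}:  v_{4} + v_{7} = v_{1} + 2·v_{2}  ⟹  sig = (2; 1,2)
  P = {5,7}:  v_{5} + v_{7} = 2·v_{2} + v_{3}  ⟹  sig = (2; 1,2)
  P = {6,7}:  v_{6} + v_{7} = 2·v_{1} + v_{3}  ⟹  sig = (2; 1,2)
  P = {1,3,8}:  v_{1} + v_{3} + v_{8} = 0  ⟹  sig = (3; —)
  P = {1,2,3}:  v_{1} + v_{2} + v_{3} = v_{7}  ⟹  sig = (3; 1)
  P = {1,2,8}:  v_{1} + v_{2} + v_{8} = v_{4}  ⟹  sig = (3; 1)
  P = {2,3,8}:  v_{2} + v_{3} + v_{8} = v_{5}  ⟹  sig = (3; 1)

Sorted signature multiset PRS(X):
    |P|=2: 10 collections, coeffs (), (1), (1), (1), (1), (1,2), (1,2), (1,2), (1,2), (1,2)
    |P|=3: 4 collections, coeffs (), (1), (1), (1)


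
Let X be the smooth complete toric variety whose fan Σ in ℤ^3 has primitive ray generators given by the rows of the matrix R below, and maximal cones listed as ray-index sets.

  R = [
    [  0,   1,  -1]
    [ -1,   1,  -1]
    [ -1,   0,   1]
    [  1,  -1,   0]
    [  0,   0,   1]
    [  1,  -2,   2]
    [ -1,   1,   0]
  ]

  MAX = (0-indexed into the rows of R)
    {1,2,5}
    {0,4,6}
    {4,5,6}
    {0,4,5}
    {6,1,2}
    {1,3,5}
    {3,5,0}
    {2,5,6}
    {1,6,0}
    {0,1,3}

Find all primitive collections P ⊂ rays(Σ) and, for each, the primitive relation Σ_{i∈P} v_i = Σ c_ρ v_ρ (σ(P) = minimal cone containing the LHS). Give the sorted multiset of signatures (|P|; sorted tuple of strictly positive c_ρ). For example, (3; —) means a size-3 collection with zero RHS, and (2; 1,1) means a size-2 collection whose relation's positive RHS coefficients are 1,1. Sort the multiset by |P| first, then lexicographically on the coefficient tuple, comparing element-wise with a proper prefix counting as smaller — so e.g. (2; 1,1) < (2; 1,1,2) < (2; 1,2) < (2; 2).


Minimal non-faces — 9 found among 7 rays, 10 max cones:

  {3,6}:  v_{3} + v_{6} = 0  →  sig = (2; —)
  {0,2}:  v_{0} + v_{2} = v_{6}  →  sig = (2; 1)
  {1,4}:  v_{1} + v_{4} = v_{6}  →  sig = (2; 1)
  {2,3}:  v_{2} + v_{3} = v_{1} + v_{5}  →  sig = (2; 1,1)
  {3,4}:  v_{3} + v_{4} = v_{0} + v_{5}  →  sig = (2; 1,1)
  {2,4}:  v_{2} + v_{4} = v_{5} + 2·v_{6}  →  sig = (2; 1,2)
  {0,1,5}:  v_{0} + v_{1} + v_{5} = 0  →  sig = (3; —)
  {0,5,6}:  v_{0} + v_{5} + v_{6} = v_{4}  →  sig = (3; 1)
  {1,5,6}:  v_{1} + v_{5} + v_{6} = v_{2}  →  sig = (3; 1)

Signatures (|P|; sorted positive RHS coefficients), sorted:
    |P|=2: 6 collections, coeffs (), (1), (1), (1,1), (1,1), (1,2)
    |P|=3: 3 collections, coeffs (), (1), (1)


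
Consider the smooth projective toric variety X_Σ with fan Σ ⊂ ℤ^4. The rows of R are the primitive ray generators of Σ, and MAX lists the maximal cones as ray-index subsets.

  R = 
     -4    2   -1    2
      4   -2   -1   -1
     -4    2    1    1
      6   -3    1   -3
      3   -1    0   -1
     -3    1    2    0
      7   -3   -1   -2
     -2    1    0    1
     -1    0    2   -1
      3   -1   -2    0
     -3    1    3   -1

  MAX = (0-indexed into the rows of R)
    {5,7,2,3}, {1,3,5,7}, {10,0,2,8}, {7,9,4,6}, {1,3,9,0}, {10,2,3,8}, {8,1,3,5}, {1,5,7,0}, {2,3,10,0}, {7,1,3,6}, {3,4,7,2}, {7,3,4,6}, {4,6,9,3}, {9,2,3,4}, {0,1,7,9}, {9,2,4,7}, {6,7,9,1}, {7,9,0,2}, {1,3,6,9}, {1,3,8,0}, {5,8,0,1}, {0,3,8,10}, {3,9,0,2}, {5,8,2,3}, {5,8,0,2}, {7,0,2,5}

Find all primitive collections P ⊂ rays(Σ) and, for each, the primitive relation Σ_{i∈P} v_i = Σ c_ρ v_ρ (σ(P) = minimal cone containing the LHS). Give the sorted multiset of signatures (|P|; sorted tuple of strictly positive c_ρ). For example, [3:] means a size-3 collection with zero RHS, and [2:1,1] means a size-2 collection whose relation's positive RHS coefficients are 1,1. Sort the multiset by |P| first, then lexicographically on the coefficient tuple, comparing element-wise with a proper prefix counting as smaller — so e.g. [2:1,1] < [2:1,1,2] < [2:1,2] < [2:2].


The 22 primitive collections of Σ (r=11, n=4):

  {1,2}:  v_{1} + v_{2} = 0  so sig = [2:]
  {5,9}:  v_{5} + v_{9} = 0  so sig = [2:]
  {0,6}:  v_{0} + v_{6} = v_{9}  so sig = [2:1]
  {1,4}:  v_{1} + v_{4} = v_{6}  so sig = [2:1]
  {2,6}:  v_{2} + v_{6} = v_{4}  so sig = [2:1]
  {6,8}:  v_{6} + v_{8} = v_{3}  so sig = [2:1]
  {7,8}:  v_{7} + v_{8} = v_{5}  so sig = [2:1]
  {0,4}:  v_{0} + v_{4} = v_{2} + v_{9}  so sig = [2:1,1]
  {4,8}:  v_{4} + v_{8} = v_{2} + v_{3}  so sig = [2:1,1]
  {5,6}:  v_{5} + v_{6} = v_{3} + v_{7}  so sig = [2:1,1]
  {7,10}:  v_{7} + v_{10} = v_{2} + v_{8}  so sig = [2:1,1]
  {8,9}:  v_{8} + v_{9} = v_{0} + v_{3}  so sig = [2:1,1]
  {1,10}:  v_{1} + v_{10} = v_{0} + v_{3} + v_{8}  so sig = [2:1,1,1]
  {4,5}:  v_{4} + v_{5} = v_{2} + v_{3} + v_{7}  so sig = [2:1,1,1]
  {6,10}:  v_{6} + v_{10} = v_{0} + v_{2} + 2·v_{3}  so sig = [2:1,1,2]
  {5,10}:  v_{5} + v_{10} = v_{2} + 2·v_{8}  so sig = [2:1,2]
  {4,10}:  v_{4} + v_{10} = v_{0} + 2·v_{2} + 2·v_{3}  so sig = [2:1,2,2]
  {9,10}:  v_{9} + v_{10} = 2·v_{0} + v_{2} + 2·v_{3}  so sig = [2:1,2,2]
  {0,3,7}:  v_{0} + v_{3} + v_{7} = 0  so sig = [3:]
  {0,3,5}:  v_{0} + v_{3} + v_{5} = v_{8}  so sig = [3:1]
  {3,7,9}:  v_{3} + v_{7} + v_{9} = v_{6}  so sig = [3:1]
  {0,2,3,8}:  v_{0} + v_{2} + v_{3} + v_{8} = v_{10}  so sig = [4:1]

Signatures (|P|; sorted positive RHS coefficients), sorted:
    [2:]
    [2:]
    [2:1]
    [2:1]
    [2:1]
    [2:1]
    [2:1]
    [2:1,1]
    [2:1,1]
    [2:1,1]
    [2:1,1]
    [2:1,1]
    [2:1,1,1]
    [2:1,1,1]
    [2:1,1,2]
    [2:1,2]
    [2:1,2,2]
    [2:1,2,2]
    [3:]
    [3:1]
    [3:1]
    [4:1]


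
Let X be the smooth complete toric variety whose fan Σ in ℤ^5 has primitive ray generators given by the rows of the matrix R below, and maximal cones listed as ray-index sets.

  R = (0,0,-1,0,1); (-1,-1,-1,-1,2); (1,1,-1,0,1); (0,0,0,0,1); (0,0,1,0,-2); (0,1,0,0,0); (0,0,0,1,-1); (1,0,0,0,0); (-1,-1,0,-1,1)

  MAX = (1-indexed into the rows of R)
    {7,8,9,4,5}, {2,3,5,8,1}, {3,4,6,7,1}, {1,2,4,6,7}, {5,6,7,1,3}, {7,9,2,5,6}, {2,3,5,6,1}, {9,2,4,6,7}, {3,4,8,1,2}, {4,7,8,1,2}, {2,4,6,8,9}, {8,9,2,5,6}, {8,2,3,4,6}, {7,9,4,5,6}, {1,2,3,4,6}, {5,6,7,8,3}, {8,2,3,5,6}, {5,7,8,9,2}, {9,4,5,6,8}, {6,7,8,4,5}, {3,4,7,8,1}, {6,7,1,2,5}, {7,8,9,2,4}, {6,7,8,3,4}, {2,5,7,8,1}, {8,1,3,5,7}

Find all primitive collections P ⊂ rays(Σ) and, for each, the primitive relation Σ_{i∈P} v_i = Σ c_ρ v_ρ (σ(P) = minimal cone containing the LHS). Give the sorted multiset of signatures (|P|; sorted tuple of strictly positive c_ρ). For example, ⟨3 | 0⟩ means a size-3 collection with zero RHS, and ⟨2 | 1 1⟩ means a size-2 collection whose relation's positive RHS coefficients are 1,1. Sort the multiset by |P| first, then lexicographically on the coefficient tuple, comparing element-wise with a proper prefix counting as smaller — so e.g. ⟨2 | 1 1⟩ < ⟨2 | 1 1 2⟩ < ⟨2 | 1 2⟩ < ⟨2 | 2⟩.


Primitive collections (9):

  P = {1,9}:  v_{1} + v_{9} = v_{2}  ⇒ sig = ⟨2 | 1⟩
  P = {3,9}:  v_{3} + v_{9} = v_{2} + v_{6} + v_{8}  ⇒ sig = ⟨2 | 1 1 1⟩
  P = {1,4,5}:  v_{1} + v_{4} + v_{5} = 0  ⇒ sig = ⟨3 | 0⟩
  P = {1,6,8}:  v_{1} + v_{6} + v_{8} = v_{3}  ⇒ sig = ⟨3 | 1⟩
  P = {2,4,5}:  v_{2} + v_{4} + v_{5} = v_{9}  ⇒ sig = ⟨3 | 1⟩
  P = {3,4,5}:  v_{3} + v_{4} + v_{5} = v_{6} + v_{8}  ⇒ sig = ⟨3 | 1 1⟩
  P = {2,3,7}:  v_{2} + v_{3} + v_{7} = 2·v_{1}  ⇒ sig = ⟨3 | 2⟩
  P = {6,7,8,9}:  v_{6} + v_{7} + v_{8} + v_{9} = 0  ⇒ sig = ⟨4 | 0⟩
  P = {2,6,7,8}:  v_{2} + v_{6} + v_{7} + v_{8} = v_{1}  ⇒ sig = ⟨4 | 1⟩

Signatures (|P|; sorted positive RHS coefficients), sorted:
    ⟨2 | 1⟩
    ⟨2 | 1 1 1⟩
    ⟨3 | 0⟩
    ⟨3 | 1⟩
    ⟨3 | 1⟩
    ⟨3 | 1 1⟩
    ⟨3 | 2⟩
    ⟨4 | 0⟩
    ⟨4 | 1⟩


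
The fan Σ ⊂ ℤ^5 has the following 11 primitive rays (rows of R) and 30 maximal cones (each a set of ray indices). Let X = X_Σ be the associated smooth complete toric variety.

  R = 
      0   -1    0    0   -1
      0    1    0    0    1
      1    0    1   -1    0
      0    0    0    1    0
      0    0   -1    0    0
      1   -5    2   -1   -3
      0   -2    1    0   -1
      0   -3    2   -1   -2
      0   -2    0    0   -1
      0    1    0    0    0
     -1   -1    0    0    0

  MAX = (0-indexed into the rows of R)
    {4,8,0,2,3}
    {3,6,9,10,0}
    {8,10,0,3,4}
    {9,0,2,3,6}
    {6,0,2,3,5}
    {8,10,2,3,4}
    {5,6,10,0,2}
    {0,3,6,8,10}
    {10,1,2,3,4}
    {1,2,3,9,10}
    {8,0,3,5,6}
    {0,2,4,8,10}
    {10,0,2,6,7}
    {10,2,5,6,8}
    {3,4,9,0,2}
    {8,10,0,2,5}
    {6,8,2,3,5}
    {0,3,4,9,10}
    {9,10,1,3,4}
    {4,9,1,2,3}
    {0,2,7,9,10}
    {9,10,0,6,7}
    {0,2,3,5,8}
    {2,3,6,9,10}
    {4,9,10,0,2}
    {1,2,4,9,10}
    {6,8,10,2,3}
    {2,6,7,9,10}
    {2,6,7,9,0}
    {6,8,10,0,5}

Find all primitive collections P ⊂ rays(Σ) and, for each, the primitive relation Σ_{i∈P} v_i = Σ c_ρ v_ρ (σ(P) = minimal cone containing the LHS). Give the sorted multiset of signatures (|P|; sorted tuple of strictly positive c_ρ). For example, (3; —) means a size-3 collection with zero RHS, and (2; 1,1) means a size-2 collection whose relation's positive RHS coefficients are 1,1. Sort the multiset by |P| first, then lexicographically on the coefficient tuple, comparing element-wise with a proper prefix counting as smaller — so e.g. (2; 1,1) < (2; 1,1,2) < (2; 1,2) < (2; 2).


18 minimal non-faces of Δ(Σ) (on 11 rays):

  {0,1}:  v_{0} + v_{1} = 0 — sig = (2; —)
  {4,6}:  v_{4} + v_{6} = v_{8} — sig = (2; 1)
  {8,9}:  v_{8} + v_{9} = v_{0} — sig = (2; 1)
  {1,5}:  v_{1} + v_{5} = v_{2} + v_{6} + v_{8} — sig = (2; 1,1,1)
  {1,6}:  v_{1} + v_{6} = v_{2} + v_{3} + v_{10} — sig = (2; 1,1,1)
  {1,7}:  v_{1} + v_{7} = v_{2} + v_{6} + v_{9} + v_{10} — sig = (2; 1,1,1,1)
  {1,8}:  v_{1} + v_{8} = v_{2} + v_{3} + v_{4} + v_{10} — sig = (2; 1,1,1,1)
  {7,8}:  v_{7} + v_{8} = 2·v_{0} + v_{2} + v_{6} + v_{10} — sig = (2; 1,1,1,2)
  {4,5}:  v_{4} + v_{5} = v_{0} + v_{2} + 2·v_{8} — sig = (2; 1,1,2)
  {4,7}:  v_{4} + v_{7} = 2·v_{0} + v_{2} + v_{10} — sig = (2; 1,1,2)
  {5,9}:  v_{5} + v_{9} = 2·v_{0} + v_{2} + v_{6} — sig = (2; 1,1,2)
  {3,7}:  v_{3} + v_{7} = 2·v_{6} + v_{9} — sig = (2; 1,2)
  {5,7}:  v_{5} + v_{7} = 3·v_{0} + 2·v_{2} + 2·v_{6} + v_{10} — sig = (2; 1,2,2,3)
  {3,5,10}:  v_{3} + v_{5} + v_{10} = 2·v_{6} + v_{8} — sig = (3; 1,2)
  {0,2,3,10}:  v_{0} + v_{2} + v_{3} + v_{10} = v_{6} — sig = (4; 1)
  {0,2,6,8}:  v_{0} + v_{2} + v_{6} + v_{8} = v_{5} — sig = (4; 1)
  {2,3,4,9,10}:  v_{2} + v_{3} + v_{4} + v_{9} + v_{10} = 0 — sig = (5; —)
  {0,2,6,9,10}:  v_{0} + v_{2} + v_{6} + v_{9} + v_{10} = v_{7} — sig = (5; 1)

Hence PRS(X_Σ) =
[(2; —), (2; 1), (2; 1), (2; 1,1,1), (2; 1,1,1), (2; 1,1,1,1), (2; 1,1,1,1), (2; 1,1,1,2), (2; 1,1,2), (2; 1,1,2), (2; 1,1,2), (2; 1,2), (2; 1,2,2,3), (3; 1,2), (4; 1), (4; 1), (5; —), (5; 1)]


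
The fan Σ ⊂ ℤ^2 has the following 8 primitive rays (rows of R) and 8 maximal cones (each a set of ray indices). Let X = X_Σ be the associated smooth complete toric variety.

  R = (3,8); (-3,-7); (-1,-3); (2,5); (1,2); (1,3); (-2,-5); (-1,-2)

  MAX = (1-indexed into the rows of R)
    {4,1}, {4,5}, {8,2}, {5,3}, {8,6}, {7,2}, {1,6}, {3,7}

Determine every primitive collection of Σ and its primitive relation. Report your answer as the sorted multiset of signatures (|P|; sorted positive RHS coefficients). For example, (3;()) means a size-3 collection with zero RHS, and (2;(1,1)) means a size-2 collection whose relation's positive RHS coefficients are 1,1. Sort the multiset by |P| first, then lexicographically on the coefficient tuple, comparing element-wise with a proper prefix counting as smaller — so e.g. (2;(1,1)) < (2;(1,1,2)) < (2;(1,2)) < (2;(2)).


Minimal non-faces — 20 found among 8 rays, 8 max cones:

  {3,6}:  v_{3} + v_{6} = 0  →  sig = (2;())
  {4,7}:  v_{4} + v_{7} = 0  →  sig = (2;())
  {5,8}:  v_{5} + v_{8} = 0  →  sig = (2;())
  {1,3}:  v_{1} + v_{3} = v_{4}  →  sig = (2;(1))
  {1,7}:  v_{1} + v_{7} = v_{6}  →  sig = (2;(1))
  {2,4}:  v_{2} + v_{4} = v_{8}  →  sig = (2;(1))
  {2,5}:  v_{2} + v_{5} = v_{7}  →  sig = (2;(1))
  {3,4}:  v_{3} + v_{4} = v_{5}  →  sig = (2;(1))
  {3,8}:  v_{3} + v_{8} = v_{7}  →  sig = (2;(1))
  {4,6}:  v_{4} + v_{6} = v_{1}  →  sig = (2;(1))
  {4,8}:  v_{4} + v_{8} = v_{6}  →  sig = (2;(1))
  {5,6}:  v_{5} + v_{6} = v_{4}  →  sig = (2;(1))
  {5,7}:  v_{5} + v_{7} = v_{3}  →  sig = (2;(1))
  {6,7}:  v_{6} + v_{7} = v_{8}  →  sig = (2;(1))
  {7,8}:  v_{7} + v_{8} = v_{2}  →  sig = (2;(1))
  {1,2}:  v_{1} + v_{2} = v_{6} + v_{8}  →  sig = (2;(1,1))
  {1,5}:  v_{1} + v_{5} = 2·v_{4}  →  sig = (2;(2))
  {1,8}:  v_{1} + v_{8} = 2·v_{6}  →  sig = (2;(2))
  {2,3}:  v_{2} + v_{3} = 2·v_{7}  →  sig = (2;(2))
  {2,6}:  v_{2} + v_{6} = 2·v_{8}  →  sig = (2;(2))

so the primitive-relation signature multiset is
    |P|=2: 20 collections, coeffs (), (), (), (1), (1), (1), (1), (1), (1), (1), (1), (1), (1), (1), (1), (1,1), (2), (2), (2), (2)


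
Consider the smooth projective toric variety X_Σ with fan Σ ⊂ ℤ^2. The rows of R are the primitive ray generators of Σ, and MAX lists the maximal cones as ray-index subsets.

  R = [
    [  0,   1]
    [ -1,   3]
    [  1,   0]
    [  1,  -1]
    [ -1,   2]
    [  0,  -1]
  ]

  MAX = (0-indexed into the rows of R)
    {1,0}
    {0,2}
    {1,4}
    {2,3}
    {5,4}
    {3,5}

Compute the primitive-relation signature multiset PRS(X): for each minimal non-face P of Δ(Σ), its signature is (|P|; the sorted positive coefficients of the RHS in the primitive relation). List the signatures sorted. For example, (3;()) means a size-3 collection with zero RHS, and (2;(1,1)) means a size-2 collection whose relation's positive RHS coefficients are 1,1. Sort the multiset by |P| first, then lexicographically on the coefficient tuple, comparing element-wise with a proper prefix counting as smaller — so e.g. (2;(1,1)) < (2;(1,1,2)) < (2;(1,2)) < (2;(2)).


9 minimal non-faces of Δ(Σ) (on 6 rays):

  {0,5}:  v_{0} + v_{5} = 0  so sig = (2;())
  {0,3}:  v_{0} + v_{3} = v_{2}  so sig = (2;(1))
  {0,4}:  v_{0} + v_{4} = v_{1}  so sig = (2;(1))
  {1,5}:  v_{1} + v_{5} = v_{4}  so sig = (2;(1))
  {2,5}:  v_{2} + v_{5} = v_{3}  so sig = (2;(1))
  {3,4}:  v_{3} + v_{4} = v_{0}  so sig = (2;(1))
  {1,3}:  v_{1} + v_{3} = 2·v_{0}  so sig = (2;(2))
  {2,4}:  v_{2} + v_{4} = 2·v_{0}  so sig = (2;(2))
  {1,2}:  v_{1} + v_{2} = 3·v_{0}  so sig = (2;(3))

Signatures (|P|; sorted positive RHS coefficients), sorted:
[(2;()), (2;(1)), (2;(1)), (2;(1)), (2;(1)), (2;(1)), (2;(2)), (2;(2)), (2;(3))]


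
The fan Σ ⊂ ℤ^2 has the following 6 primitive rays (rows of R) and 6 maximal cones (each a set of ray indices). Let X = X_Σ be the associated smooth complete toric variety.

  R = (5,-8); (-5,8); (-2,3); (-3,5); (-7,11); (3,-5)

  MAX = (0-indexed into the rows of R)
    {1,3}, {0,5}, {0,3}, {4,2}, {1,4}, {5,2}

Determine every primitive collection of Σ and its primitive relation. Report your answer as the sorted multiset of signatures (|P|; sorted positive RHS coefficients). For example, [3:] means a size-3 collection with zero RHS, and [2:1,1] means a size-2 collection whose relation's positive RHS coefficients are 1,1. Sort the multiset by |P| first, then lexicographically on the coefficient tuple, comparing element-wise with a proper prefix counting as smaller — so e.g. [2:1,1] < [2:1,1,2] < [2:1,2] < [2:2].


Σ has 9 primitive collections:

  • {0,1}:  v_{0} + v_{1} = 0  ⇒ sig = [2:]
  • {3,5}:  v_{3} + v_{5} = 0  ⇒ sig = [2:]
  • {0,2}:  v_{0} + v_{2} = v_{5}  ⇒ sig = [2:1]
  • {0,4}:  v_{0} + v_{4} = v_{2}  ⇒ sig = [2:1]
  • {1,2}:  v_{1} + v_{2} = v_{4}  ⇒ sig = [2:1]
  • {1,5}:  v_{1} + v_{5} = v_{2}  ⇒ sig = [2:1]
  • {2,3}:  v_{2} + v_{3} = v_{1}  ⇒ sig = [2:1]
  • {3,4}:  v_{3} + v_{4} = 2·v_{1}  ⇒ sig = [2:2]
  • {4,5}:  v_{4} + v_{5} = 2·v_{2}  ⇒ sig = [2:2]

Hence PRS(X_Σ) =
{ [2:] ×2,  [2:1] ×5,  [2:2] ×2 }


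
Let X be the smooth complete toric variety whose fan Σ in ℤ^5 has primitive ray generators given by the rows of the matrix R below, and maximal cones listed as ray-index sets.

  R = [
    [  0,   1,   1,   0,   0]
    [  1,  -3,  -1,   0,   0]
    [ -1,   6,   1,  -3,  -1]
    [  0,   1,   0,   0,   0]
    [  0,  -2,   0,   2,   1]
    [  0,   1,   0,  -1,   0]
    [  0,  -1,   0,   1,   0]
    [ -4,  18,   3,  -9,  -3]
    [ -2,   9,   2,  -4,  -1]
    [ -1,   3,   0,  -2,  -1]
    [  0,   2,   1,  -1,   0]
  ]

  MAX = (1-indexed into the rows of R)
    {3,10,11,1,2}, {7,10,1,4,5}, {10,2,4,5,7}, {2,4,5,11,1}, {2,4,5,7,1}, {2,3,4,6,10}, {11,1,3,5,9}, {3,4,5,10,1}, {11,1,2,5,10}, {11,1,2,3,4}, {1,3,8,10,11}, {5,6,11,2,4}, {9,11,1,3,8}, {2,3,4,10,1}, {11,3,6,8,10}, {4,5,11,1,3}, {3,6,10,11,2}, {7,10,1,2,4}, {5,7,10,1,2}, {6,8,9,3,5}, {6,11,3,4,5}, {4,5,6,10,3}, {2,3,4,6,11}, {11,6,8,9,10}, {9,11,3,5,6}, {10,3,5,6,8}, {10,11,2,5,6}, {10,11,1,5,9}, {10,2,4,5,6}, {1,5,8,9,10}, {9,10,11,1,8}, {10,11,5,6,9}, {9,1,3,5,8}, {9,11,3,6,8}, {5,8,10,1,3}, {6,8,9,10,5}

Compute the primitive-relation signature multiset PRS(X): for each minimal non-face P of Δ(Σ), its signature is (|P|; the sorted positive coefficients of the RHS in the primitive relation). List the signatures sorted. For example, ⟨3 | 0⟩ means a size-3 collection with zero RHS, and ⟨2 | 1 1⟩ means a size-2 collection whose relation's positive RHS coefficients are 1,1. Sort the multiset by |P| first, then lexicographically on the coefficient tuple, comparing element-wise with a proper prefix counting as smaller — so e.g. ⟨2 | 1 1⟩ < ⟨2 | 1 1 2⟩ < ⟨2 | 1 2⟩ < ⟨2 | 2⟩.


Minimal non-faces — 16 found among 11 rays, 36 max cones:

  P={6,7}:  v_{6} + v_{7} = 0  →  sig = ⟨2 | 0⟩
  P={1,6}:  v_{1} + v_{6} = v_{11}  →  sig = ⟨2 | 1⟩
  P={7,11}:  v_{7} + v_{11} = v_{1}  →  sig = ⟨2 | 1⟩
  P={2,9}:  v_{2} + v_{9} = v_{6} + v_{10} + v_{11}  →  sig = ⟨2 | 1 1 1⟩
  P={3,7}:  v_{3} + v_{7} = v_{1} + v_{4} + v_{10}  →  sig = ⟨2 | 1 1 1⟩
  P={7,9}:  v_{7} + v_{9} = v_{1} + v_{3} + v_{5} + v_{10}  →  sig = ⟨2 | 1 1 1 1⟩
  P={2,8}:  v_{2} + v_{8} = v_{3} + v_{6} + 2·v_{10} + v_{11}  →  sig = ⟨2 | 1 1 1 2⟩
  P={7,8}:  v_{7} + v_{8} = v_{1} + 2·v_{3} + v_{5} + 2·v_{10}  →  sig = ⟨2 | 1 1 2 2⟩
  P={4,8}:  v_{4} + v_{8} = 3·v_{3} + v_{5} + v_{10}  →  sig = ⟨2 | 1 1 3⟩
  P={4,9}:  v_{4} + v_{9} = 2·v_{3} + v_{5}  →  sig = ⟨2 | 1 2⟩
  P={2,3,5}:  v_{2} + v_{3} + v_{5} = v_{6}  →  sig = ⟨3 | 1⟩
  P={3,9,10}:  v_{3} + v_{9} + v_{10} = v_{8}  →  sig = ⟨3 | 1⟩
  P={4,10,11}:  v_{4} + v_{10} + v_{11} = v_{3}  →  sig = ⟨3 | 1⟩
  P={5,8,11}:  v_{5} + v_{8} + v_{11} = 2·v_{9}  →  sig = ⟨3 | 2⟩
  P={3,5,10,11}:  v_{3} + v_{5} + v_{10} + v_{11} = v_{9}  →  sig = ⟨4 | 1⟩
  P={1,2,4,5,10}:  v_{1} + v_{2} + v_{4} + v_{5} + v_{10} = 0  →  sig = ⟨5 | 0⟩

Signatures (|P|; sorted positive RHS coefficients), sorted:
    |P|=2: 10 collections, coeffs (), (1), (1), (1,1,1), (1,1,1), (1,1,1,1), (1,1,1,2), (1,1,2,2), (1,1,3), (1,2)
    |P|=3: 4 collections, coeffs (1), (1), (1), (2)
    |P|=4: 1 collection, coeffs (1)
    |P|=5: 1 collection, coeffs ()


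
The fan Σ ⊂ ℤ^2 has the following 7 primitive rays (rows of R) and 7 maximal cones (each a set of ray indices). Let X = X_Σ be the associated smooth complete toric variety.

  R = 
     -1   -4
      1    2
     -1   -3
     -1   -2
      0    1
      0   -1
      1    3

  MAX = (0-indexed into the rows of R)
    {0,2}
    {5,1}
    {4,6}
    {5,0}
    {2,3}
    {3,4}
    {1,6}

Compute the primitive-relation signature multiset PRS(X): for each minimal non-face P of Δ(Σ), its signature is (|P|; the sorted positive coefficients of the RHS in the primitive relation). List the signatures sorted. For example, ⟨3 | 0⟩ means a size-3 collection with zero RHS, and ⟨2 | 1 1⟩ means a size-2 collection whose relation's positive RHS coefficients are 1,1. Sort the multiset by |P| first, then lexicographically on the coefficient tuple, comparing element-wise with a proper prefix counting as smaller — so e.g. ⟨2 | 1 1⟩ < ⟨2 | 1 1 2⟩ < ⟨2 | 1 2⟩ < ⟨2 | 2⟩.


14 collections generate NE(X_Σ); each relation:

  {1,3}:  v_{1} + v_{3} = 0  ⟹  sig = ⟨2 | 0⟩
  {2,6}:  v_{2} + v_{6} = 0  ⟹  sig = ⟨2 | 0⟩
  {4,5}:  v_{4} + v_{5} = 0  ⟹  sig = ⟨2 | 0⟩
  {0,4}:  v_{0} + v_{4} = v_{2}  ⟹  sig = ⟨2 | 1⟩
  {0,6}:  v_{0} + v_{6} = v_{5}  ⟹  sig = ⟨2 | 1⟩
  {1,2}:  v_{1} + v_{2} = v_{5}  ⟹  sig = ⟨2 | 1⟩
  {1,4}:  v_{1} + v_{4} = v_{6}  ⟹  sig = ⟨2 | 1⟩
  {2,4}:  v_{2} + v_{4} = v_{3}  ⟹  sig = ⟨2 | 1⟩
  {2,5}:  v_{2} + v_{5} = v_{0}  ⟹  sig = ⟨2 | 1⟩
  {3,5}:  v_{3} + v_{5} = v_{2}  ⟹  sig = ⟨2 | 1⟩
  {3,6}:  v_{3} + v_{6} = v_{4}  ⟹  sig = ⟨2 | 1⟩
  {5,6}:  v_{5} + v_{6} = v_{1}  ⟹  sig = ⟨2 | 1⟩
  {0,1}:  v_{0} + v_{1} = 2·v_{5}  ⟹  sig = ⟨2 | 2⟩
  {0,3}:  v_{0} + v_{3} = 2·v_{2}  ⟹  sig = ⟨2 | 2⟩

so the primitive-relation signature multiset is
    |P|=2: 14 collections, coeffs (), (), (), (1), (1), (1), (1), (1), (1), (1), (1), (1), (2), (2)


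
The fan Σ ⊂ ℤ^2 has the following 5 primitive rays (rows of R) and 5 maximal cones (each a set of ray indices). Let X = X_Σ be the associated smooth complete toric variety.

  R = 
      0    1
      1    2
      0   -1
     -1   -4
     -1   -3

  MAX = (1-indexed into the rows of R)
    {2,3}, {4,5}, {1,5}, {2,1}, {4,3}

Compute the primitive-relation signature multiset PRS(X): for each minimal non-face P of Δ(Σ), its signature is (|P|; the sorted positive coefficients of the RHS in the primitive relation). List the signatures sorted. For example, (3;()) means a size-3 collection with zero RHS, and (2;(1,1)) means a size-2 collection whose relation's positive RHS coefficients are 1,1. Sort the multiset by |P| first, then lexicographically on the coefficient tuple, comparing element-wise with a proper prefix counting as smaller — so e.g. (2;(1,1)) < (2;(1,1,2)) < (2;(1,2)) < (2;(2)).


The 5 primitive collections of Σ (r=5, n=2):

  P = {1,3}:  v_{1} + v_{3} = 0  ⇒ sig = (2;())
  P = {1,4}:  v_{1} + v_{4} = v_{5}  ⇒ sig = (2;(1))
  P = {2,5}:  v_{2} + v_{5} = v_{3}  ⇒ sig = (2;(1))
  P = {3,5}:  v_{3} + v_{5} = v_{4}  ⇒ sig = (2;(1))
  P = {2,4}:  v_{2} + v_{4} = 2·v_{3}  ⇒ sig = (2;(2))

Sorted signature multiset PRS(X):
    |P|=2: 5 collections, coeffs (), (1), (1), (1), (2)


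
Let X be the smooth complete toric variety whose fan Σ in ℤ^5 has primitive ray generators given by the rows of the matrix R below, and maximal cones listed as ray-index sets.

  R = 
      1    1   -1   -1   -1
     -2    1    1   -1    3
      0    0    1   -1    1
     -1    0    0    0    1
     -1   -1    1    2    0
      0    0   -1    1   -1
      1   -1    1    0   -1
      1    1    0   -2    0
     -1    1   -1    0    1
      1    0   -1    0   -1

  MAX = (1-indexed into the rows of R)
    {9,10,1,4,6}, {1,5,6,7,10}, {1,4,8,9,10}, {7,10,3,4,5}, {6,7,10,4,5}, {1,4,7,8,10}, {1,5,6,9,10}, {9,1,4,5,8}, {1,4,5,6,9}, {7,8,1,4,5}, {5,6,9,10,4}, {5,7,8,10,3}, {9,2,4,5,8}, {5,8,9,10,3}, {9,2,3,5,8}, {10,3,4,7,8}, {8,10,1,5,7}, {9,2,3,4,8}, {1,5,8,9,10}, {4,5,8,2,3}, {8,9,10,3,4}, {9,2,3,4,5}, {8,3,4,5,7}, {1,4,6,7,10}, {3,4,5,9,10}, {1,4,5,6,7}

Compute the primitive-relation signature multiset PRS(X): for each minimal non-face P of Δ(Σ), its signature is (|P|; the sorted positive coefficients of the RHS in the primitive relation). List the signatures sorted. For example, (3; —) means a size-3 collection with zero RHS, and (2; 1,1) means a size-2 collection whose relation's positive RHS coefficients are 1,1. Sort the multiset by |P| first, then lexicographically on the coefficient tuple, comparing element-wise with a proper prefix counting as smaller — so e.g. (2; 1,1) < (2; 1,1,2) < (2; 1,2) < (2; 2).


Minimal non-faces — 11 found among 10 rays, 26 max cones:

  {3,6}:  v_{3} + v_{6} = 0 — sig = (2; —)
  {7,9}:  v_{7} + v_{9} = 0 — sig = (2; —)
  {1,3}:  v_{1} + v_{3} = v_{8} — sig = (2; 1)
  {6,8}:  v_{6} + v_{8} = v_{1} — sig = (2; 1)
  {2,10}:  v_{2} + v_{10} = v_{3} + v_{9} — sig = (2; 1,1)
  {2,6}:  v_{2} + v_{6} = v_{4} + v_{5} + v_{8} + v_{9} — sig = (2; 1,1,1,1)
  {2,7}:  v_{2} + v_{7} = v_{3} + v_{4} + v_{5} + v_{8} — sig = (2; 1,1,1,1)
  {1,2}:  v_{1} + v_{2} = v_{4} + v_{5} + 2·v_{8} + v_{9} — sig = (2; 1,1,1,2)
  {4,5,8,10}:  v_{4} + v_{5} + v_{8} + v_{10} = 0 — sig = (4; —)
  {1,4,5,10}:  v_{1} + v_{4} + v_{5} + v_{10} = v_{6} — sig = (4; 1)
  {3,4,5,8,9}:  v_{3} + v_{4} + v_{5} + v_{8} + v_{9} = v_{2} — sig = (5; 1)

Signatures (|P|; sorted positive RHS coefficients), sorted:
{ (2; —) ×2,  (2; 1) ×2,  (2; 1,1),  (2; 1,1,1,1) ×2,  (2; 1,1,1,2),  (4; —),  (4; 1),  (5; 1) }


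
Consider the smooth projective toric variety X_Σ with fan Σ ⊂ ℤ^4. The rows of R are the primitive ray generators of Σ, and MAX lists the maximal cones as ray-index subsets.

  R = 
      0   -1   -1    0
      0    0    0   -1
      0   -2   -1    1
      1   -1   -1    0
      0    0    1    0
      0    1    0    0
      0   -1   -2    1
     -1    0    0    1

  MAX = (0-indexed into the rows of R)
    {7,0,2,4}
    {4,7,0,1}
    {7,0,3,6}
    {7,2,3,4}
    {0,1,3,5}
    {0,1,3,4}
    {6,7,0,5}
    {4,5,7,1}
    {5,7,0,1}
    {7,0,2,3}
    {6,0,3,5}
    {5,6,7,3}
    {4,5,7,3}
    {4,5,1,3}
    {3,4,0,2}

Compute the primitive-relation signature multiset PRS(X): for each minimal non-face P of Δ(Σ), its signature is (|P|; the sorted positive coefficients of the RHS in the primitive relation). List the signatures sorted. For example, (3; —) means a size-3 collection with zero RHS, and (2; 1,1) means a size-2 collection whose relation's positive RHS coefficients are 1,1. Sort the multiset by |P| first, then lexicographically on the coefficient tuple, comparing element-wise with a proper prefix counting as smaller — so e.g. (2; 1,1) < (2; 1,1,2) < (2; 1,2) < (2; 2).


The 9 primitive collections of Σ (r=8, n=4):

  P={2,5}:  v_{2} + v_{5} = v_{3} + v_{7}  →  sig = (2; 1,1)
  P={4,6}:  v_{4} + v_{6} = v_{3} + v_{7}  →  sig = (2; 1,1)
  P={1,2}:  v_{1} + v_{2} = 2·v_{0} + v_{4}  →  sig = (2; 1,2)
  P={1,6}:  v_{1} + v_{6} = 2·v_{0} + v_{5}  →  sig = (2; 1,2)
  P={2,6}:  v_{2} + v_{6} = v_{0} + 2·v_{3} + 2·v_{7}  →  sig = (2; 1,2,2)
  P={0,4,5}:  v_{0} + v_{4} + v_{5} = 0  →  sig = (3; —)
  P={1,3,7}:  v_{1} + v_{3} + v_{7} = v_{0}  →  sig = (3; 1)
  P={0,3,4,7}:  v_{0} + v_{3} + v_{4} + v_{7} = v_{2}  →  sig = (4; 1)
  P={0,3,5,7}:  v_{0} + v_{3} + v_{5} + v_{7} = v_{6}  →  sig = (4; 1)

Signatures (|P|; sorted positive RHS coefficients), sorted:
{ (2; 1,1) ×2,  (2; 1,2) ×2,  (2; 1,2,2),  (3; —),  (3; 1),  (4; 1) ×2 }


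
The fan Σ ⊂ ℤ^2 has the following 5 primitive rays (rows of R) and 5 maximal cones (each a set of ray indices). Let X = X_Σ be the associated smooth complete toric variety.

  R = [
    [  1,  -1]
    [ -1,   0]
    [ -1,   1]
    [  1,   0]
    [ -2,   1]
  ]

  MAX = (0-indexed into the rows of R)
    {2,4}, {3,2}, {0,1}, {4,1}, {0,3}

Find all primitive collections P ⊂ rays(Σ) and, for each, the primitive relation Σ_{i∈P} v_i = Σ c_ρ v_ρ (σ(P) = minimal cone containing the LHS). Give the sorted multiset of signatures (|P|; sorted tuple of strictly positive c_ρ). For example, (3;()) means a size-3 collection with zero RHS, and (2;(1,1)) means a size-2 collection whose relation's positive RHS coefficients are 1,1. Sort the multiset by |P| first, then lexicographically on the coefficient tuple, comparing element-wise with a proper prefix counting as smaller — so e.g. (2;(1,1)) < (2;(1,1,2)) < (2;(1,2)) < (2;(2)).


5 collections generate NE(X_Σ); each relation:

  P={0,2}:  v_{0} + v_{2} = 0  ⟹  sig = (2;())
  P={1,3}:  v_{1} + v_{3} = 0  ⟹  sig = (2;())
  P={0,4}:  v_{0} + v_{4} = v_{1}  ⟹  sig = (2;(1))
  P={1,2}:  v_{1} + v_{2} = v_{4}  ⟹  sig = (2;(1))
  P={3,4}:  v_{3} + v_{4} = v_{2}  ⟹  sig = (2;(1))

Hence PRS(X_Σ) =
{ (2;()) ×2,  (2;(1)) ×3 }


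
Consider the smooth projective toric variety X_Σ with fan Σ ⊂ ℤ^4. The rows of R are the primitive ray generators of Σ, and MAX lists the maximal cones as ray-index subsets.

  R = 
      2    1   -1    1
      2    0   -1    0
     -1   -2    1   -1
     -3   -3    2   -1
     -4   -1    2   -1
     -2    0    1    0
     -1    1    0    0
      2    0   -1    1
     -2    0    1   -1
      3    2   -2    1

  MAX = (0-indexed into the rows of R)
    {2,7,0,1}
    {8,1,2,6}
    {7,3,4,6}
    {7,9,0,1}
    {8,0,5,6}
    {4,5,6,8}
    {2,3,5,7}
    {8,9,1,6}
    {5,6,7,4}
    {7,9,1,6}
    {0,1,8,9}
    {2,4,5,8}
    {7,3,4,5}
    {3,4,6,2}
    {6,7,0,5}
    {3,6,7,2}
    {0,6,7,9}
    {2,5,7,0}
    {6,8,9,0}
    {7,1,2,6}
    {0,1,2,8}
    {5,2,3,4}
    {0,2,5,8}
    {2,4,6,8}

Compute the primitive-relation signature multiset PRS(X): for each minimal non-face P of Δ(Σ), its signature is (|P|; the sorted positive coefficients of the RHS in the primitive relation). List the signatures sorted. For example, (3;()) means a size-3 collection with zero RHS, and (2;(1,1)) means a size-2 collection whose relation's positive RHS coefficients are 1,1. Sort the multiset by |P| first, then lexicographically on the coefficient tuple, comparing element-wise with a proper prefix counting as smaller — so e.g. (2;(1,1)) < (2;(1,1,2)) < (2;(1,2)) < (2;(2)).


16 collections generate NE(X_Σ); each relation:

  P={1,5}:  v_{1} + v_{5} = 0  ⟹  sig = (2;())
  P={7,8}:  v_{7} + v_{8} = 0  ⟹  sig = (2;())
  P={0,4}:  v_{0} + v_{4} = v_{5}  ⟹  sig = (2;(1))
  P={2,9}:  v_{2} + v_{9} = v_{1}  ⟹  sig = (2;(1))
  P={4,9}:  v_{4} + v_{9} = v_{6}  ⟹  sig = (2;(1))
  P={1,4}:  v_{1} + v_{4} = v_{2} + v_{6}  ⟹  sig = (2;(1,1))
  P={3,8}:  v_{3} + v_{8} = v_{2} + v_{4}  ⟹  sig = (2;(1,1))
  P={5,9}:  v_{5} + v_{9} = v_{0} + v_{6}  ⟹  sig = (2;(1,1))
  P={0,3}:  v_{0} + v_{3} = v_{2} + v_{5} + v_{7}  ⟹  sig = (2;(1,1,1))
  P={3,9}:  v_{3} + v_{9} = v_{2} + v_{6} + v_{7}  ⟹  sig = (2;(1,1,1))
  P={1,3}:  v_{1} + v_{3} = 2·v_{2} + v_{6} + v_{7}  ⟹  sig = (2;(1,1,2))
  P={0,2,6}:  v_{0} + v_{2} + v_{6} = 0  ⟹  sig = (3;())
  P={0,1,6}:  v_{0} + v_{1} + v_{6} = v_{9}  ⟹  sig = (3;(1))
  P={2,4,7}:  v_{2} + v_{4} + v_{7} = v_{3}  ⟹  sig = (3;(1))
  P={2,5,6}:  v_{2} + v_{5} + v_{6} = v_{4}  ⟹  sig = (3;(1))
  P={3,5,6}:  v_{3} + v_{5} + v_{6} = 2·v_{4} + v_{7}  ⟹  sig = (3;(1,2))

Signatures (|P|; sorted positive RHS coefficients), sorted:
    |P|=2: 11 collections, coeffs (), (), (1), (1), (1), (1,1), (1,1), (1,1), (1,1,1), (1,1,1), (1,1,2)
    |P|=3: 5 collections, coeffs (), (1), (1), (1), (1,2)


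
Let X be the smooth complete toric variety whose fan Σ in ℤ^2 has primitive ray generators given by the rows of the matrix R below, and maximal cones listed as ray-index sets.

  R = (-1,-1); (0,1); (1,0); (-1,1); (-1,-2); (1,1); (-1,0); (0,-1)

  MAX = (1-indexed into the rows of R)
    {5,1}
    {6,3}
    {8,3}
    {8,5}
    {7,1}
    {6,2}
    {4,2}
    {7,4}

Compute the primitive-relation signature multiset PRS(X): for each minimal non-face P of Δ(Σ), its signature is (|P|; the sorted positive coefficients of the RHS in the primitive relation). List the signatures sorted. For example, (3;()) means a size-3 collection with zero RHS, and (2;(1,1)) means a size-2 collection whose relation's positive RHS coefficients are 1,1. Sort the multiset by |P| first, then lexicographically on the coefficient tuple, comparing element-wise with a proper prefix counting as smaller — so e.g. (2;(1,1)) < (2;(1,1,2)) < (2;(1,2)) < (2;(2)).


Primitive collections (20):

  {1,6}:  v_{1} + v_{6} = 0 — sig = (2;())
  {2,8}:  v_{2} + v_{8} = 0 — sig = (2;())
  {3,7}:  v_{3} + v_{7} = 0 — sig = (2;())
  {1,2}:  v_{1} + v_{2} = v_{7} — sig = (2;(1))
  {1,3}:  v_{1} + v_{3} = v_{8} — sig = (2;(1))
  {1,8}:  v_{1} + v_{8} = v_{5} — sig = (2;(1))
  {2,3}:  v_{2} + v_{3} = v_{6} — sig = (2;(1))
  {2,5}:  v_{2} + v_{5} = v_{1} — sig = (2;(1))
  {2,7}:  v_{2} + v_{7} = v_{4} — sig = (2;(1))
  {3,4}:  v_{3} + v_{4} = v_{2} — sig = (2;(1))
  {4,8}:  v_{4} + v_{8} = v_{7} — sig = (2;(1))
  {5,6}:  v_{5} + v_{6} = v_{8} — sig = (2;(1))
  {6,7}:  v_{6} + v_{7} = v_{2} — sig = (2;(1))
  {6,8}:  v_{6} + v_{8} = v_{3} — sig = (2;(1))
  {7,8}:  v_{7} + v_{8} = v_{1} — sig = (2;(1))
  {4,5}:  v_{4} + v_{5} = v_{1} + v_{7} — sig = (2;(1,1))
  {1,4}:  v_{1} + v_{4} = 2·v_{7} — sig = (2;(2))
  {3,5}:  v_{3} + v_{5} = 2·v_{8} — sig = (2;(2))
  {4,6}:  v_{4} + v_{6} = 2·v_{2} — sig = (2;(2))
  {5,7}:  v_{5} + v_{7} = 2·v_{1} — sig = (2;(2))

Sorted signature multiset PRS(X):
{ (2;()) ×3,  (2;(1)) ×12,  (2;(1,1)),  (2;(2)) ×4 }
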